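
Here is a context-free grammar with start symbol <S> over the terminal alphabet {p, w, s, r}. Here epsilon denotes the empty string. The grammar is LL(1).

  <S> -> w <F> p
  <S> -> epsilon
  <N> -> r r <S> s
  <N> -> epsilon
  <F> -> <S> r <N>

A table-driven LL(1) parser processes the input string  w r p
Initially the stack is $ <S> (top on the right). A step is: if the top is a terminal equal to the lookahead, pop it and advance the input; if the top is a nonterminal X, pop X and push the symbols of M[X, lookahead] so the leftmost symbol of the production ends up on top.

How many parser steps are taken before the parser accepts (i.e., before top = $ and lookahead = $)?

     Stack          Input    Action
  1  $ <S>          w r p $  expand <S> -> w <F> p
  2  $ p <F> w      w r p $  match w
  3  $ p <F>        r p $    expand <F> -> <S> r <N>
  4  $ p <N> r <S>  r p $    expand <S> -> epsilon
  5  $ p <N> r      r p $    match r
  6  $ p <N>        p $      expand <N> -> epsilon
  7  $ p            p $      match p
Accept reached after 7 steps.

7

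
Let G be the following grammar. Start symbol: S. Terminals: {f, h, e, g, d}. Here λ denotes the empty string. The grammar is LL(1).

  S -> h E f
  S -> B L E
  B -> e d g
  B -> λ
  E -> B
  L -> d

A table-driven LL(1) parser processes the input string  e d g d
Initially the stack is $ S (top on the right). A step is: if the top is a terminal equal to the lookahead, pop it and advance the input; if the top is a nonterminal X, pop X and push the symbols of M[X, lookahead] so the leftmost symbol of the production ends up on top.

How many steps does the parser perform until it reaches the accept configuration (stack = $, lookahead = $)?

step 1: stack=$ S  input=e d g d $  — expand S -> B L E
step 2: stack=$ E L B  input=e d g d $  — expand B -> e d g
step 3: stack=$ E L g d e  input=e d g d $  — match e
step 4: stack=$ E L g d  input=d g d $  — match d
step 5: stack=$ E L g  input=g d $  — match g
step 6: stack=$ E L  input=d $  — expand L -> d
step 7: stack=$ E d  input=d $  — match d
step 8: stack=$ E  input=$  — expand E -> B
step 9: stack=$ B  input=$  — expand B -> λ
Accept reached after 9 steps.

9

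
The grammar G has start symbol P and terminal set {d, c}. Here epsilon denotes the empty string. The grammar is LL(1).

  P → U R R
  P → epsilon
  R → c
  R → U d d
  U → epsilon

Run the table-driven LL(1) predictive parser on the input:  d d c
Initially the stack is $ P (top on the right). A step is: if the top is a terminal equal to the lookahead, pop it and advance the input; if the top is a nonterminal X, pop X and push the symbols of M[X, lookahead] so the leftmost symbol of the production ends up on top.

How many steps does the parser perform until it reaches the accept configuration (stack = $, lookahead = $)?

     Stack      Input    Action
  1  $ P        d d c $  expand P → U R R
  2  $ R R U    d d c $  expand U → epsilon
  3  $ R R      d d c $  expand R → U d d
  4  $ R d d U  d d c $  expand U → epsilon
  5  $ R d d    d d c $  match d
  6  $ R d      d c $    match d
  7  $ R        c $      expand R → c
  8  $ c        c $      match c
Accept reached after 8 steps.

8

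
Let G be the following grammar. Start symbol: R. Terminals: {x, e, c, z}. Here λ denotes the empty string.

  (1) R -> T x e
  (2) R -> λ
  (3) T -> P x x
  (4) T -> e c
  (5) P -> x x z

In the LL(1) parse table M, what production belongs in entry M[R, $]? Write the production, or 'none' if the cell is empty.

FIRST(P): from P->x x z we get {x}. So FIRST(P) = {x}.
FIRST(T): from T->P x x we get {x}; from T->e c we get {e}. So FIRST(T) = {e, x}.
FIRST(R): from R->T x e we get {e, x}; from R->λ we get {λ}. So FIRST(R) = {λ, e, x}.
FOLLOW(R) includes $ since R is the start symbol.
FOLLOW(R): R appears on no right-hand side. Thus FOLLOW(R) = {$}.
For R -> T x e: FIRST(T x e) = {e, x}, so it goes in M[R, t] for t ∈ {e, x}.
For R -> λ: FIRST(λ) = {λ}, so it goes in M[R, t] for t ∈ {}; since λ ∈ FIRST, also for every t ∈ FOLLOW(R) = {$}.

R -> λ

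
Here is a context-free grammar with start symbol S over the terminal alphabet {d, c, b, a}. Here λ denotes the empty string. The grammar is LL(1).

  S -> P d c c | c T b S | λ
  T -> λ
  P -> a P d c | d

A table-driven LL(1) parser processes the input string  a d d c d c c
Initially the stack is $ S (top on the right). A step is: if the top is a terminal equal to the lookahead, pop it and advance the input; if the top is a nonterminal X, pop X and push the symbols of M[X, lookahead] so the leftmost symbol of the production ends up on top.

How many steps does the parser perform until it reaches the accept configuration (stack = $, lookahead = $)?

step 1: stack=$ S  input=a d d c d c c $  — expand S -> P d c c
step 2: stack=$ c c d P  input=a d d c d c c $  — expand P -> a P d c
step 3: stack=$ c c d c d P a  input=a d d c d c c $  — match a
step 4: stack=$ c c d c d P  input=d d c d c c $  — expand P -> d
step 5: stack=$ c c d c d d  input=d d c d c c $  — match d
step 6: stack=$ c c d c d  input=d c d c c $  — match d
step 7: stack=$ c c d c  input=c d c c $  — match c
step 8: stack=$ c c d  input=d c c $  — match d
step 9: stack=$ c c  input=c c $  — match c
step 10: stack=$ c  input=c $  — match c
Accept reached after 10 steps.

10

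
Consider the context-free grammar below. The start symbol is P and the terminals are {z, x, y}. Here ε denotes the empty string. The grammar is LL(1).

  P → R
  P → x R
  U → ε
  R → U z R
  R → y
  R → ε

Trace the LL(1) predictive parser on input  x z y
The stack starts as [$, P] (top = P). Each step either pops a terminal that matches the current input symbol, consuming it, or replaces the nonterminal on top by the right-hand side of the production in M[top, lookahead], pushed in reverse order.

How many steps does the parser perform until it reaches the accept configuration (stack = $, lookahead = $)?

7

step 1: stack=$ P  input=x z y $  — expand P → x R
step 2: stack=$ R x  input=x z y $  — match x
step 3: stack=$ R  input=z y $  — expand R → U z R
step 4: stack=$ R z U  input=z y $  — expand U → ε
step 5: stack=$ R z  input=z y $  — match z
step 6: stack=$ R  input=y $  — expand R → y
step 7: stack=$ y  input=y $  — match y
Accept reached after 7 steps.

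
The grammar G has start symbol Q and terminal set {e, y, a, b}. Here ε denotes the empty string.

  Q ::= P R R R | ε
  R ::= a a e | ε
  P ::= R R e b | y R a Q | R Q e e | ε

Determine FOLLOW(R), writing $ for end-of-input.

{$, a, e, y}

FIRST(R) = {ε, a}
FIRST(Q) = {ε, a, e, y}  (via P R R R)
FIRST(P) = {ε, a, e, y}  (via R R e b, R Q e e)
FOLLOW(Q) includes $ since Q is the start symbol.
FOLLOW(Q): in P::=y R a Q, the suffix after Q is empty, so FOLLOW(Q) ⊇ FOLLOW(P) = {$, a, e}; in P::=R Q e e, Q is followed by e e with FIRST {e}. Thus FOLLOW(Q) = {$, a, e}.
FOLLOW(R): in Q::=P R R R (occurrence 1), R is followed by R R with FIRST {ε, a}; in Q::=P R R R (occurrence 1), the suffix after R is nullable, so FOLLOW(R) ⊇ FOLLOW(Q) = {$, a, e}; in Q::=P R R R (occurrence 2), R is followed by R with FIRST {ε, a}; in Q::=P R R R (occurrence 2), the suffix after R is nullable, so FOLLOW(R) ⊇ FOLLOW(Q) = {$, a, e}; in Q::=P R R R (occurrence 3), the suffix after R is empty, so FOLLOW(R) ⊇ FOLLOW(Q) = {$, a, e}; in P::=R R e b (occurrence 1), R is followed by R e b with FIRST {a, e}; in P::=R R e b (occurrence 2), R is followed by e b with FIRST {e}; in P::=y R a Q, R is followed by a Q with FIRST {a}; in P::=R Q e e, R is followed by Q e e with FIRST {a, e, y}. Thus FOLLOW(R) = {$, a, e, y}.
FOLLOW(P): in Q::=P R R R, P is followed by R R R with FIRST {ε, a}; in Q::=P R R R, the suffix after P is nullable, so FOLLOW(P) ⊇ FOLLOW(Q) = {$, a, e}. Thus FOLLOW(P) = {$, a, e}.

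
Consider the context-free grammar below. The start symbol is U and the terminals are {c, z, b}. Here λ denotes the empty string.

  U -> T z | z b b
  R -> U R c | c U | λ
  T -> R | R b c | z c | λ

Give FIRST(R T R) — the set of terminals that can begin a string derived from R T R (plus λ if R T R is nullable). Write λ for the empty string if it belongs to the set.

FIRST(U): from U->T z we get {b, c, z}; from U->z b b we get {z}. So FIRST(U) = {b, c, z}.
FIRST(R): from R->U R c we get {b, c, z}; from R->c U we get {c}; from R->λ we get {λ}. So FIRST(R) = {λ, b, c, z}.
FIRST(T): from T->R we get {λ, b, c, z}; from T->R b c we get {b, c, z}; from T->z c we get {z}; from T->λ we get {λ}. So FIRST(T) = {λ, b, c, z}.
FIRST(R T R): take FIRST of each symbol in turn, carrying on past any symbol whose FIRST contains λ; result {λ, b, c, z}.

{λ, b, c, z}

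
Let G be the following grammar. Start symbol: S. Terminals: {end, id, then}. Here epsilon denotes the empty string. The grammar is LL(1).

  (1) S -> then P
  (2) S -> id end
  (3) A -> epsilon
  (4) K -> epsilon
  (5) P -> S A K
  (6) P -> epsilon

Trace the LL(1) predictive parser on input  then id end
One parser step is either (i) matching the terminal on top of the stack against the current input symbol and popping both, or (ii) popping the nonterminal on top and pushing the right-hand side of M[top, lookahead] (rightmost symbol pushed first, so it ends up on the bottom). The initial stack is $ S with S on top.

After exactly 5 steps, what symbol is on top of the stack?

end

step 1: stack=$ S  input=then id end $  — expand S -> then P
step 2: stack=$ P then  input=then id end $  — match then
step 3: stack=$ P  input=id end $  — expand P -> S A K
step 4: stack=$ K A S  input=id end $  — expand S -> id end
step 5: stack=$ K A end id  input=id end $  — match id
Stack after step 5: $ K A end (top = end).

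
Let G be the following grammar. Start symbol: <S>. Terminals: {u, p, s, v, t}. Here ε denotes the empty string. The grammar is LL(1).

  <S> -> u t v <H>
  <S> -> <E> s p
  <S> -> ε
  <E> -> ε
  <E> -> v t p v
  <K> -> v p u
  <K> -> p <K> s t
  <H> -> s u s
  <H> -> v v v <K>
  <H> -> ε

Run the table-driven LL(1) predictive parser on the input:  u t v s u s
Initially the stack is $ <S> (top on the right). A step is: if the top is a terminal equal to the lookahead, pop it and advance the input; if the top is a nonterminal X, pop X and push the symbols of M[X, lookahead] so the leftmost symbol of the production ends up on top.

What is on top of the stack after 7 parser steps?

     Stack        Input          Action
  1  $ <S>        u t v s u s $  expand <S> -> u t v <H>
  2  $ <H> v t u  u t v s u s $  match u
  3  $ <H> v t    t v s u s $    match t
  4  $ <H> v      v s u s $      match v
  5  $ <H>        s u s $        expand <H> -> s u s
  6  $ s u s      s u s $        match s
  7  $ s u        u s $          match u
Stack after step 7: $ s (top = s).

s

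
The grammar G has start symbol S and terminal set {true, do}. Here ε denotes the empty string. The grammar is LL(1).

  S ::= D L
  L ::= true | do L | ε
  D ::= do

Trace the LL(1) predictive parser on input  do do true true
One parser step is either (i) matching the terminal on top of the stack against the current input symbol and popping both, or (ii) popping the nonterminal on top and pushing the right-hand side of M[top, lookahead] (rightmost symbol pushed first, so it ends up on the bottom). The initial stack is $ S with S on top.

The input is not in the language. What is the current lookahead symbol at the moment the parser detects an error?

true

step 1: stack=$ S  input=do do true true $  — expand S ::= D L
step 2: stack=$ L D  input=do do true true $  — expand D ::= do
step 3: stack=$ L do  input=do do true true $  — match do
step 4: stack=$ L  input=do true true $  — expand L ::= do L
step 5: stack=$ L do  input=do true true $  — match do
step 6: stack=$ L  input=true true $  — expand L ::= true
step 7: stack=$ true  input=true true $  — match true
step 8: stack=$  input=true $  — error: stack empty but input remains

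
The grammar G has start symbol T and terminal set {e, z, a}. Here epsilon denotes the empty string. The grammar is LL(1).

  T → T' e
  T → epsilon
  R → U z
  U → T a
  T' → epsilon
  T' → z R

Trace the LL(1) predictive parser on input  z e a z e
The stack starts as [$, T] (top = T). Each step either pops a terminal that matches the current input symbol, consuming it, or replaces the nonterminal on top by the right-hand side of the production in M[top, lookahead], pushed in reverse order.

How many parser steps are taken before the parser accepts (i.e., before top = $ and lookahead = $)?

      Stack         Input        Action
   1  $ T           z e a z e $  expand T → T' e
   2  $ e T'        z e a z e $  expand T' → z R
   3  $ e R z       z e a z e $  match z
   4  $ e R         e a z e $    expand R → U z
   5  $ e z U       e a z e $    expand U → T a
   6  $ e z a T     e a z e $    expand T → T' e
   7  $ e z a e T'  e a z e $    expand T' → epsilon
   8  $ e z a e     e a z e $    match e
   9  $ e z a       a z e $      match a
  10  $ e z         z e $        match z
  11  $ e           e $          match e
Accept reached after 11 steps.

11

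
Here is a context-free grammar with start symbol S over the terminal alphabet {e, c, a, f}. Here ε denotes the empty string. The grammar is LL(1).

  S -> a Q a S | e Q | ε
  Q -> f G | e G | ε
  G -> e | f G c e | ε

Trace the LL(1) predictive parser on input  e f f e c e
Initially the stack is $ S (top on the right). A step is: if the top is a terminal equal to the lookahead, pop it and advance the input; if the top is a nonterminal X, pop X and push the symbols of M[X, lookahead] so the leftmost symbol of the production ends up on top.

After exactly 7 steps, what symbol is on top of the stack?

step 1: stack=$ S  input=e f f e c e $  — expand S -> e Q
step 2: stack=$ Q e  input=e f f e c e $  — match e
step 3: stack=$ Q  input=f f e c e $  — expand Q -> f G
step 4: stack=$ G f  input=f f e c e $  — match f
step 5: stack=$ G  input=f e c e $  — expand G -> f G c e
step 6: stack=$ e c G f  input=f e c e $  — match f
step 7: stack=$ e c G  input=e c e $  — expand G -> e
Stack after step 7: $ e c e (top = e).

e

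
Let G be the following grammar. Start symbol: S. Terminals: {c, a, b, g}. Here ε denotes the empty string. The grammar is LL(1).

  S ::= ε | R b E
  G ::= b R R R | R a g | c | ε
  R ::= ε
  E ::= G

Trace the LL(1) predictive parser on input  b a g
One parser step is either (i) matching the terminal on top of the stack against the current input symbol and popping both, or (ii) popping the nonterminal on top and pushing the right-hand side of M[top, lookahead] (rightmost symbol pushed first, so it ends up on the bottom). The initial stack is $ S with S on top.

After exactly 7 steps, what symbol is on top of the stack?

step 1: stack=$ S  input=b a g $  — expand S ::= R b E
step 2: stack=$ E b R  input=b a g $  — expand R ::= ε
step 3: stack=$ E b  input=b a g $  — match b
step 4: stack=$ E  input=a g $  — expand E ::= G
step 5: stack=$ G  input=a g $  — expand G ::= R a g
step 6: stack=$ g a R  input=a g $  — expand R ::= ε
step 7: stack=$ g a  input=a g $  — match a
Stack after step 7: $ g (top = g).

g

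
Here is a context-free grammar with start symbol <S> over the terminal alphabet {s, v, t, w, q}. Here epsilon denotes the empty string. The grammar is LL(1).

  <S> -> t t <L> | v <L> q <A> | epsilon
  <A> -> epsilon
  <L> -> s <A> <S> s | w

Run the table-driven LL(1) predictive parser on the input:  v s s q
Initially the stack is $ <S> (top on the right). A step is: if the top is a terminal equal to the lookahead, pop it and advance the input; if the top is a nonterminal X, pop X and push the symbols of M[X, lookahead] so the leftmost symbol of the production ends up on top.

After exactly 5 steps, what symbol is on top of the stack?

<S>

step 1: stack=$ <S>  input=v s s q $  — expand <S> -> v <L> q <A>
step 2: stack=$ <A> q <L> v  input=v s s q $  — match v
step 3: stack=$ <A> q <L>  input=s s q $  — expand <L> -> s <A> <S> s
step 4: stack=$ <A> q s <S> <A> s  input=s s q $  — match s
step 5: stack=$ <A> q s <S> <A>  input=s q $  — expand <A> -> epsilon
Stack after step 5: $ <A> q s <S> (top = <S>).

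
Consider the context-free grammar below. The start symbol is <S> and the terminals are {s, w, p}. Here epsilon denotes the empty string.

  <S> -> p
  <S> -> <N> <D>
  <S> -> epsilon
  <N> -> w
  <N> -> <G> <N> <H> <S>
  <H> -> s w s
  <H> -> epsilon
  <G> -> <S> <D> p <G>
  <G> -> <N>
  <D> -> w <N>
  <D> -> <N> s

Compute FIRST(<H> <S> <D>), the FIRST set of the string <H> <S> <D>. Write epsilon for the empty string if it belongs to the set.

{p, s, w}

FIRST(<H>): from <H>->s w s we get {s}; from <H>->epsilon we get {epsilon}. So FIRST(<H>) = {epsilon, s}.
FIRST(<S>): from <S>->p we get {p}; from <S>-><N> <D> we get {p, w}; from <S>->epsilon we get {epsilon}. So FIRST(<S>) = {epsilon, p, w}.
FIRST(<N>): from <N>->w we get {w}; from <N>-><G> <N> <H> <S> we get {p, w}. So FIRST(<N>) = {p, w}.
FIRST(<D>): from <D>->w <N> we get {w}; from <D>-><N> s we get {p, w}. So FIRST(<D>) = {p, w}.
FIRST(<G>): from <G>-><S> <D> p <G> we get {p, w}; from <G>-><N> we get {p, w}. So FIRST(<G>) = {p, w}.
FIRST(<H> <S> <D>): take FIRST of each symbol in turn, carrying on past any symbol whose FIRST contains epsilon; result {p, s, w}.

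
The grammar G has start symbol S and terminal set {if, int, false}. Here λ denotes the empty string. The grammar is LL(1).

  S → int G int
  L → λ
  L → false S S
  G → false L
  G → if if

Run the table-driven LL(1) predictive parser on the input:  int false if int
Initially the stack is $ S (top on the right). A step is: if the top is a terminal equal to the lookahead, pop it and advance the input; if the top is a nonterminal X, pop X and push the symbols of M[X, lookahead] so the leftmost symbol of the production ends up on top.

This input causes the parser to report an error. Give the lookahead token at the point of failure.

step 1: stack=$ S  input=int false if int $  — expand S → int G int
step 2: stack=$ int G int  input=int false if int $  — match int
step 3: stack=$ int G  input=false if int $  — expand G → false L
step 4: stack=$ int L false  input=false if int $  — match false
step 5: stack=$ int L  input=if int $  — error: M[L, if] is empty

if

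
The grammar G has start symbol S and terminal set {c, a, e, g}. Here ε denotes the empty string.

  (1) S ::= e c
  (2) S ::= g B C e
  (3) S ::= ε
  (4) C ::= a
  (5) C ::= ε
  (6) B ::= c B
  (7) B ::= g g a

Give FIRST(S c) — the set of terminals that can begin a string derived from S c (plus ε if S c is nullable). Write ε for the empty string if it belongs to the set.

FIRST(S): from S::=e c we get {e}; from S::=g B C e we get {g}; from S::=ε we get {ε}. So FIRST(S) = {ε, e, g}.
FIRST(C): from C::=a we get {a}; from C::=ε we get {ε}. So FIRST(C) = {ε, a}.
FIRST(B): from B::=c B we get {c}; from B::=g g a we get {g}. So FIRST(B) = {c, g}.
FIRST(S c): take FIRST of each symbol in turn, carrying on past any symbol whose FIRST contains ε; result {c, e, g}.

{c, e, g}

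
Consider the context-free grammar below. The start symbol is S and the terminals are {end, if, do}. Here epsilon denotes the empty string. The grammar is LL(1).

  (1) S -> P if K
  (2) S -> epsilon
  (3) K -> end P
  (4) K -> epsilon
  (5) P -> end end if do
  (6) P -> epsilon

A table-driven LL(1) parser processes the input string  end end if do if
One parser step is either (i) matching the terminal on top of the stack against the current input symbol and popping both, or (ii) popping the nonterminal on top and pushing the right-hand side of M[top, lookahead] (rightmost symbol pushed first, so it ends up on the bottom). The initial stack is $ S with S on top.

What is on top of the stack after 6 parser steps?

step 1: stack=$ S  input=end end if do if $  — expand S -> P if K
step 2: stack=$ K if P  input=end end if do if $  — expand P -> end end if do
step 3: stack=$ K if do if end end  input=end end if do if $  — match end
step 4: stack=$ K if do if end  input=end if do if $  — match end
step 5: stack=$ K if do if  input=if do if $  — match if
step 6: stack=$ K if do  input=do if $  — match do
Stack after step 6: $ K if (top = if).

if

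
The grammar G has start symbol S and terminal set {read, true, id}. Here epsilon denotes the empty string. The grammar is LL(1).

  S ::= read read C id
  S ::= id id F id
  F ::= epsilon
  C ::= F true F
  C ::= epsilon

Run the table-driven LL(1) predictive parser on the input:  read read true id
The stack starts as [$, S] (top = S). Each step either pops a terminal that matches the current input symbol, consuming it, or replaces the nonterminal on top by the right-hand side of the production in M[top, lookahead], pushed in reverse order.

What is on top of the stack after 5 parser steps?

step 1: stack=$ S  input=read read true id $  — expand S ::= read read C id
step 2: stack=$ id C read read  input=read read true id $  — match read
step 3: stack=$ id C read  input=read true id $  — match read
step 4: stack=$ id C  input=true id $  — expand C ::= F true F
step 5: stack=$ id F true F  input=true id $  — expand F ::= epsilon
Stack after step 5: $ id F true (top = true).

true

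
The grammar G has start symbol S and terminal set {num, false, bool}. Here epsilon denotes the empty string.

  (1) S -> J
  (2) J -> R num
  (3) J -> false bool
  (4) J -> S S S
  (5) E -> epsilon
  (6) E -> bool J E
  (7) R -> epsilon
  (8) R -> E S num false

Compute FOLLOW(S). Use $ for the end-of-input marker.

FIRST(E) = {epsilon, bool}
FIRST(S) = {bool, false, num}  (via J)
FIRST(R) = {epsilon, bool, false, num}  (via E S num false)
FIRST(J) = {bool, false, num}  (via R num, S S S)
FOLLOW(S) includes $ since S is the start symbol.
FOLLOW(E): in E->bool J E, the suffix after E is empty (adds nothing new); in R->E S num false, E is followed by S num false with FIRST {bool, false, num}. Thus FOLLOW(E) = {bool, false, num}.
FOLLOW(R): in J->R num, R is followed by num with FIRST {num}. Thus FOLLOW(R) = {num}.
FOLLOW(S): in J->S S S (occurrence 1), S is followed by S S with FIRST {bool, false, num}; in J->S S S (occurrence 2), S is followed by S with FIRST {bool, false, num}; in J->S S S (occurrence 3), the suffix after S is empty, so FOLLOW(S) ⊇ FOLLOW(J) = {$, bool, false, num}; in R->E S num false, S is followed by num false with FIRST {num}. Thus FOLLOW(S) = {$, bool, false, num}.
FOLLOW(J): in S->J, the suffix after J is empty, so FOLLOW(J) ⊇ FOLLOW(S) = {$, bool, false, num}; in E->bool J E, J is followed by E with FIRST {epsilon, bool}; in E->bool J E, the suffix after J is nullable, so FOLLOW(J) ⊇ FOLLOW(E) = {bool, false, num}. Thus FOLLOW(J) = {$, bool, false, num}.

{$, bool, false, num}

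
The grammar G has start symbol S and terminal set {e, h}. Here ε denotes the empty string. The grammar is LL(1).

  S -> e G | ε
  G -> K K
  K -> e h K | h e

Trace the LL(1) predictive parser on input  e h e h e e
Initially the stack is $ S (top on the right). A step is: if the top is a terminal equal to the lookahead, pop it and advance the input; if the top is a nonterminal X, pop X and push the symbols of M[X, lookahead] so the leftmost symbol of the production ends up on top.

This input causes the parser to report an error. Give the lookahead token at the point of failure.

      Stack    Input          Action
   1  $ S      e h e h e e $  expand S -> e G
   2  $ G e    e h e h e e $  match e
   3  $ G      h e h e e $    expand G -> K K
   4  $ K K    h e h e e $    expand K -> h e
   5  $ K e h  h e h e e $    match h
   6  $ K e    e h e e $      match e
   7  $ K      h e e $        expand K -> h e
   8  $ e h    h e e $        match h
   9  $ e      e e $          match e
  10  $        e $            error: stack empty but input remains

e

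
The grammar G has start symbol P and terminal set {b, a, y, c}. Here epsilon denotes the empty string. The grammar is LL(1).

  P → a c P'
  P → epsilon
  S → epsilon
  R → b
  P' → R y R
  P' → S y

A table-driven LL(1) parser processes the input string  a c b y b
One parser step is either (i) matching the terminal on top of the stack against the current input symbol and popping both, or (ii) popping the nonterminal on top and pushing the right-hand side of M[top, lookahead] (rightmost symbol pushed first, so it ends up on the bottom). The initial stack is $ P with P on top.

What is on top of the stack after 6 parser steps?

     Stack     Input        Action
  1  $ P       a c b y b $  expand P → a c P'
  2  $ P' c a  a c b y b $  match a
  3  $ P' c    c b y b $    match c
  4  $ P'      b y b $      expand P' → R y R
  5  $ R y R   b y b $      expand R → b
  6  $ R y b   b y b $      match b
Stack after step 6: $ R y (top = y).

y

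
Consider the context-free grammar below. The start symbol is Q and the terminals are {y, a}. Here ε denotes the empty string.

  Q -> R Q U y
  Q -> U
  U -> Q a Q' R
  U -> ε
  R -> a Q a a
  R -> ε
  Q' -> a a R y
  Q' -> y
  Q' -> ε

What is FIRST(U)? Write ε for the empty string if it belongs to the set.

FIRST(R): from R->a Q a a we get {a}; from R->ε we get {ε}. So FIRST(R) = {ε, a}.
FIRST(Q'): from Q'->a a R y we get {a}; from Q'->y we get {y}; from Q'->ε we get {ε}. So FIRST(Q') = {ε, a, y}.
FIRST(Q): from Q->R Q U y we get {a, y}; from Q->U we get {ε, a, y}. So FIRST(Q) = {ε, a, y}.
FIRST(U): from U->Q a Q' R we get {a, y}; from U->ε we get {ε}. So FIRST(U) = {ε, a, y}.

{ε, a, y}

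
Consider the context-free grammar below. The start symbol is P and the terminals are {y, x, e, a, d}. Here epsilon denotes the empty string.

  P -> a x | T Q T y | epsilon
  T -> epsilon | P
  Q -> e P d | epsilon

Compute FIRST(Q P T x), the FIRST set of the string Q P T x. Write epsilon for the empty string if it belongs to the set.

FIRST(Q) = {epsilon, e}
FIRST(P) = {epsilon, a, e, y}  (via T Q T y)
FIRST(T) = {epsilon, a, e, y}  (via P)
FIRST(Q P T x): take FIRST of each symbol in turn, carrying on past any symbol whose FIRST contains epsilon; result {a, e, x, y}.

{a, e, x, y}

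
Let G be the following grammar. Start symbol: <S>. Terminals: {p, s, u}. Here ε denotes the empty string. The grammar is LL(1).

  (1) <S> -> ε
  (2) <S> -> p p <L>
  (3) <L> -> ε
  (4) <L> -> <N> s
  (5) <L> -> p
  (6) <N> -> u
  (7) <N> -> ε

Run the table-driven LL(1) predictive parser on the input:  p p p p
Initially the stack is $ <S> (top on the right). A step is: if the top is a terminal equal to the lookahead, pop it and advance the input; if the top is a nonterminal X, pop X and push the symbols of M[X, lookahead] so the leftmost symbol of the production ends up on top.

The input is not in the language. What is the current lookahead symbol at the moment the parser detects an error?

p

step 1: stack=$ <S>  input=p p p p $  — expand <S> -> p p <L>
step 2: stack=$ <L> p p  input=p p p p $  — match p
step 3: stack=$ <L> p  input=p p p $  — match p
step 4: stack=$ <L>  input=p p $  — expand <L> -> p
step 5: stack=$ p  input=p p $  — match p
step 6: stack=$  input=p $  — error: stack empty but input remains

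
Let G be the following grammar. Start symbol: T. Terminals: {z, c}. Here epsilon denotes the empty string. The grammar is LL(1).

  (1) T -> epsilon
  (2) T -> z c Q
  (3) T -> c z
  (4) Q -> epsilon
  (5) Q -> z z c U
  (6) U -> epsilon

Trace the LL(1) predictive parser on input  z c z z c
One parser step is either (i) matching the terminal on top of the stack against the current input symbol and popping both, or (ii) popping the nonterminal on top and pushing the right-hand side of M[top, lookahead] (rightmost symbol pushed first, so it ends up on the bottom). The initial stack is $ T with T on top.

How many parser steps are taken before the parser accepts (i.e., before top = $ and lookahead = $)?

     Stack      Input        Action
  1  $ T        z c z z c $  expand T -> z c Q
  2  $ Q c z    z c z z c $  match z
  3  $ Q c      c z z c $    match c
  4  $ Q        z z c $      expand Q -> z z c U
  5  $ U c z z  z z c $      match z
  6  $ U c z    z c $        match z
  7  $ U c      c $          match c
  8  $ U        $            expand U -> epsilon
Accept reached after 8 steps.

8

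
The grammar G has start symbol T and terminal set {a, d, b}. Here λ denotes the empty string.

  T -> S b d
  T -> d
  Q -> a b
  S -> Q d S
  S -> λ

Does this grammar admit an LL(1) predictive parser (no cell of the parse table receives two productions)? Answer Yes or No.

Yes

FIRST(T) = {a, b, d}
FIRST(Q) = {a}
FIRST(S) = {λ, a}
FOLLOW(T) = {$}
FOLLOW(Q) = {d}
FOLLOW(S) = {b}
Each cell of M receives at most one production.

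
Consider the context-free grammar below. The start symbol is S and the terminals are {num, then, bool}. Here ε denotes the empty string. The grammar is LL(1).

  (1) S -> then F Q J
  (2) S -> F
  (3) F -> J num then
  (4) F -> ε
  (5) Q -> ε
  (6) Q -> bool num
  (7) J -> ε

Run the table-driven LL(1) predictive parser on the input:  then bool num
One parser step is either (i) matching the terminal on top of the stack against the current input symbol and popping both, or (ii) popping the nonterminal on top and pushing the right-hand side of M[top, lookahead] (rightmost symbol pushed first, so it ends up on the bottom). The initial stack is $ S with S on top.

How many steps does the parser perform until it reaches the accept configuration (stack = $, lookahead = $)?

7

step 1: stack=$ S  input=then bool num $  — expand S -> then F Q J
step 2: stack=$ J Q F then  input=then bool num $  — match then
step 3: stack=$ J Q F  input=bool num $  — expand F -> ε
step 4: stack=$ J Q  input=bool num $  — expand Q -> bool num
step 5: stack=$ J num bool  input=bool num $  — match bool
step 6: stack=$ J num  input=num $  — match num
step 7: stack=$ J  input=$  — expand J -> ε
Accept reached after 7 steps.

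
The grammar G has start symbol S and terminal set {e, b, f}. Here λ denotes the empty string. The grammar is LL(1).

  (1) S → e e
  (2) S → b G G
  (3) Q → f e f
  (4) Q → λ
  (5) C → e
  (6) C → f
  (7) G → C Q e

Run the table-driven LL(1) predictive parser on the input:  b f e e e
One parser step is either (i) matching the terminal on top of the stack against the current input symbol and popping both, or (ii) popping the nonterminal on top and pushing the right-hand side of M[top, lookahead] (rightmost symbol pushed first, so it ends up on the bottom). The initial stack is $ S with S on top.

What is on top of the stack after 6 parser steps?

     Stack      Input        Action
  1  $ S        b f e e e $  expand S → b G G
  2  $ G G b    b f e e e $  match b
  3  $ G G      f e e e $    expand G → C Q e
  4  $ G e Q C  f e e e $    expand C → f
  5  $ G e Q f  f e e e $    match f
  6  $ G e Q    e e e $      expand Q → λ
Stack after step 6: $ G e (top = e).

e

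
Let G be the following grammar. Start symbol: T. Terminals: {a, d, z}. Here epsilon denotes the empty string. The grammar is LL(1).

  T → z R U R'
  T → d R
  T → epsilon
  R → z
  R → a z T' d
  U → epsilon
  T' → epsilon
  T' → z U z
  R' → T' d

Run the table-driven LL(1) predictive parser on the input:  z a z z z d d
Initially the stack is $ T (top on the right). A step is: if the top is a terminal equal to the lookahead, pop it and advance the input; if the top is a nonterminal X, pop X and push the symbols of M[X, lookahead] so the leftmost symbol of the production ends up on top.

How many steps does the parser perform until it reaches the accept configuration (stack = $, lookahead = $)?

      Stack            Input            Action
   1  $ T              z a z z z d d $  expand T → z R U R'
   2  $ R' U R z       z a z z z d d $  match z
   3  $ R' U R         a z z z d d $    expand R → a z T' d
   4  $ R' U d T' z a  a z z z d d $    match a
   5  $ R' U d T' z    z z z d d $      match z
   6  $ R' U d T'      z z d d $        expand T' → z U z
   7  $ R' U d z U z   z z d d $        match z
   8  $ R' U d z U     z d d $          expand U → epsilon
   9  $ R' U d z       z d d $          match z
  10  $ R' U d         d d $            match d
  11  $ R' U           d $              expand U → epsilon
  12  $ R'             d $              expand R' → T' d
  13  $ d T'           d $              expand T' → epsilon
  14  $ d              d $              match d
Accept reached after 14 steps.

14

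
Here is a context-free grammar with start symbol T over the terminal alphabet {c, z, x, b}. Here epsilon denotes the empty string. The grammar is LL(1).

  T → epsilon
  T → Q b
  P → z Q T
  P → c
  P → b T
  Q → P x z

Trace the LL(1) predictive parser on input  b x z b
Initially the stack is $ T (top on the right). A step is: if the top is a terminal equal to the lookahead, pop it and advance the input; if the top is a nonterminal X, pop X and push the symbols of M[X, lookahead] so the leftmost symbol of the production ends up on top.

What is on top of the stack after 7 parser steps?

b

step 1: stack=$ T  input=b x z b $  — expand T → Q b
step 2: stack=$ b Q  input=b x z b $  — expand Q → P x z
step 3: stack=$ b z x P  input=b x z b $  — expand P → b T
step 4: stack=$ b z x T b  input=b x z b $  — match b
step 5: stack=$ b z x T  input=x z b $  — expand T → epsilon
step 6: stack=$ b z x  input=x z b $  — match x
step 7: stack=$ b z  input=z b $  — match z
Stack after step 7: $ b (top = b).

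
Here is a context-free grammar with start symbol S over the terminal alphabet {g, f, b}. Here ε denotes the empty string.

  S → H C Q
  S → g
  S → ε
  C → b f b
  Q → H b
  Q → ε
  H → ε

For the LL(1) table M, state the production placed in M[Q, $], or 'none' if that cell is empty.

Q → ε

FIRST(C): from C→b f b we get {b}. So FIRST(C) = {b}.
FIRST(H): from H→ε we get {ε}. So FIRST(H) = {ε}.
FIRST(S): from S→H C Q we get {b}; from S→g we get {g}; from S→ε we get {ε}. So FIRST(S) = {ε, b, g}.
FIRST(Q): from Q→H b we get {b}; from Q→ε we get {ε}. So FIRST(Q) = {ε, b}.
FOLLOW(S) includes $ since S is the start symbol.
FOLLOW(S): S appears on no right-hand side. Thus FOLLOW(S) = {$}.
FOLLOW(Q): in S→H C Q, the suffix after Q is empty, so FOLLOW(Q) ⊇ FOLLOW(S) = {$}. Thus FOLLOW(Q) = {$}.
For Q → H b: FIRST(H b) = {b}, so it goes in M[Q, t] for t ∈ {b}.
For Q → ε: FIRST(ε) = {ε}, so it goes in M[Q, t] for t ∈ {}; since ε ∈ FIRST, also for every t ∈ FOLLOW(Q) = {$}.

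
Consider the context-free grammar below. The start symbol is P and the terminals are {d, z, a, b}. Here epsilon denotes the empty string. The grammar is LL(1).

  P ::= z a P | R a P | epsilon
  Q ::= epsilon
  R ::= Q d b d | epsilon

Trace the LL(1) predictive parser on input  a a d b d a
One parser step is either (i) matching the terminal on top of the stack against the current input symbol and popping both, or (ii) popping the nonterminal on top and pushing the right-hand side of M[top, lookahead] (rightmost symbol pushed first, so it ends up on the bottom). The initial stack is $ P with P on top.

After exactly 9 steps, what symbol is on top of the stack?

step 1: stack=$ P  input=a a d b d a $  — expand P ::= R a P
step 2: stack=$ P a R  input=a a d b d a $  — expand R ::= epsilon
step 3: stack=$ P a  input=a a d b d a $  — match a
step 4: stack=$ P  input=a d b d a $  — expand P ::= R a P
step 5: stack=$ P a R  input=a d b d a $  — expand R ::= epsilon
step 6: stack=$ P a  input=a d b d a $  — match a
step 7: stack=$ P  input=d b d a $  — expand P ::= R a P
step 8: stack=$ P a R  input=d b d a $  — expand R ::= Q d b d
step 9: stack=$ P a d b d Q  input=d b d a $  — expand Q ::= epsilon
Stack after step 9: $ P a d b d (top = d).

d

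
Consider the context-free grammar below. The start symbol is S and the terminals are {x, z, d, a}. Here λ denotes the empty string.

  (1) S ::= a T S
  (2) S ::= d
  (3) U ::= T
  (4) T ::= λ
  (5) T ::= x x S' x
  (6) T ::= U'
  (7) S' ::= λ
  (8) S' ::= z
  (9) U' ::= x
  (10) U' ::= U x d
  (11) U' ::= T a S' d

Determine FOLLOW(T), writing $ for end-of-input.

FIRST(S) = {a, d}
FIRST(S') = {λ, z}
FIRST(U) = {λ, a, x}  (via T)
FIRST(T) = {λ, a, x}  (via U')
FIRST(U') = {a, x}  (via U x d, T a S' d)
FOLLOW(S) includes $ since S is the start symbol.
FOLLOW(S): in S::=a T S, the suffix after S is empty (adds nothing new). Thus FOLLOW(S) = {$}.
FOLLOW(U): in U'::=U x d, U is followed by x d with FIRST {x}. Thus FOLLOW(U) = {x}.
FOLLOW(T): in S::=a T S, T is followed by S with FIRST {a, d}; in U::=T, the suffix after T is empty, so FOLLOW(T) ⊇ FOLLOW(U) = {x}; in U'::=T a S' d, T is followed by a S' d with FIRST {a}. Thus FOLLOW(T) = {a, d, x}.
FOLLOW(S'): in T::=x x S' x, S' is followed by x with FIRST {x}; in U'::=T a S' d, S' is followed by d with FIRST {d}. Thus FOLLOW(S') = {d, x}.
FOLLOW(U'): in T::=U', the suffix after U' is empty, so FOLLOW(U') ⊇ FOLLOW(T) = {a, d, x}. Thus FOLLOW(U') = {a, d, x}.

{a, d, x}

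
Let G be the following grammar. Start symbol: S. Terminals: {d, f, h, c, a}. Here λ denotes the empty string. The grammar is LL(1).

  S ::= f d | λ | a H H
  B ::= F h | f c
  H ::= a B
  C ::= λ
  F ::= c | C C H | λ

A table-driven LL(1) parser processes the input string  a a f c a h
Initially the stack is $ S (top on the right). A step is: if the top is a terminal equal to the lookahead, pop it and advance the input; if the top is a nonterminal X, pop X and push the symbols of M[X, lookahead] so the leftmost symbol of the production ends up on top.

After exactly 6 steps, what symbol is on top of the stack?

step 1: stack=$ S  input=a a f c a h $  — expand S ::= a H H
step 2: stack=$ H H a  input=a a f c a h $  — match a
step 3: stack=$ H H  input=a f c a h $  — expand H ::= a B
step 4: stack=$ H B a  input=a f c a h $  — match a
step 5: stack=$ H B  input=f c a h $  — expand B ::= f c
step 6: stack=$ H c f  input=f c a h $  — match f
Stack after step 6: $ H c (top = c).

c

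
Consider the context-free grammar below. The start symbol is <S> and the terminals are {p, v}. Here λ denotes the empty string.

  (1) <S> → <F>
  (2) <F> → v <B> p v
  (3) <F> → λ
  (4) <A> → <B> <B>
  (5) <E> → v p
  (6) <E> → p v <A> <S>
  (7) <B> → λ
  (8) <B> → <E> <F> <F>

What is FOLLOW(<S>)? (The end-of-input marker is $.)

{$, p, v}

FIRST(<F>): from <F>→v <B> p v we get {v}; from <F>→λ we get {λ}. So FIRST(<F>) = {λ, v}.
FIRST(<E>): from <E>→v p we get {v}; from <E>→p v <A> <S> we get {p}. So FIRST(<E>) = {p, v}.
FIRST(<S>): from <S>→<F> we get {λ, v}. So FIRST(<S>) = {λ, v}.
FIRST(<B>): from <B>→λ we get {λ}; from <B>→<E> <F> <F> we get {p, v}. So FIRST(<B>) = {λ, p, v}.
FIRST(<A>): from <A>→<B> <B> we get {λ, p, v}. So FIRST(<A>) = {λ, p, v}.
FOLLOW(<S>) includes $ since <S> is the start symbol.
FOLLOW(<S>): in <E>→p v <A> <S>, the suffix after <S> is empty, so FOLLOW(<S>) ⊇ FOLLOW(<E>) = {p, v}. Thus FOLLOW(<S>) = {$, p, v}.
FOLLOW(<F>): in <S>→<F>, the suffix after <F> is empty, so FOLLOW(<F>) ⊇ FOLLOW(<S>) = {$, p, v}; in <B>→<E> <F> <F> (occurrence 1), <F> is followed by <F> with FIRST {λ, v}; in <B>→<E> <F> <F> (occurrence 1), the suffix after <F> is nullable, so FOLLOW(<F>) ⊇ FOLLOW(<B>) = {p, v}; in <B>→<E> <F> <F> (occurrence 2), the suffix after <F> is empty, so FOLLOW(<F>) ⊇ FOLLOW(<B>) = {p, v}. Thus FOLLOW(<F>) = {$, p, v}.
FOLLOW(<A>): in <E>→p v <A> <S>, <A> is followed by <S> with FIRST {λ, v}; in <E>→p v <A> <S>, the suffix after <A> is nullable, so FOLLOW(<A>) ⊇ FOLLOW(<E>) = {p, v}. Thus FOLLOW(<A>) = {p, v}.
FOLLOW(<B>): in <F>→v <B> p v, <B> is followed by p v with FIRST {p}; in <A>→<B> <B> (occurrence 1), <B> is followed by <B> with FIRST {λ, p, v}; in <A>→<B> <B> (occurrence 1), the suffix after <B> is nullable, so FOLLOW(<B>) ⊇ FOLLOW(<A>) = {p, v}; in <A>→<B> <B> (occurrence 2), the suffix after <B> is empty, so FOLLOW(<B>) ⊇ FOLLOW(<A>) = {p, v}. Thus FOLLOW(<B>) = {p, v}.
FOLLOW(<E>): in <B>→<E> <F> <F>, <E> is followed by <F> <F> with FIRST {λ, v}; in <B>→<E> <F> <F>, the suffix after <E> is nullable, so FOLLOW(<E>) ⊇ FOLLOW(<B>) = {p, v}. Thus FOLLOW(<E>) = {p, v}.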